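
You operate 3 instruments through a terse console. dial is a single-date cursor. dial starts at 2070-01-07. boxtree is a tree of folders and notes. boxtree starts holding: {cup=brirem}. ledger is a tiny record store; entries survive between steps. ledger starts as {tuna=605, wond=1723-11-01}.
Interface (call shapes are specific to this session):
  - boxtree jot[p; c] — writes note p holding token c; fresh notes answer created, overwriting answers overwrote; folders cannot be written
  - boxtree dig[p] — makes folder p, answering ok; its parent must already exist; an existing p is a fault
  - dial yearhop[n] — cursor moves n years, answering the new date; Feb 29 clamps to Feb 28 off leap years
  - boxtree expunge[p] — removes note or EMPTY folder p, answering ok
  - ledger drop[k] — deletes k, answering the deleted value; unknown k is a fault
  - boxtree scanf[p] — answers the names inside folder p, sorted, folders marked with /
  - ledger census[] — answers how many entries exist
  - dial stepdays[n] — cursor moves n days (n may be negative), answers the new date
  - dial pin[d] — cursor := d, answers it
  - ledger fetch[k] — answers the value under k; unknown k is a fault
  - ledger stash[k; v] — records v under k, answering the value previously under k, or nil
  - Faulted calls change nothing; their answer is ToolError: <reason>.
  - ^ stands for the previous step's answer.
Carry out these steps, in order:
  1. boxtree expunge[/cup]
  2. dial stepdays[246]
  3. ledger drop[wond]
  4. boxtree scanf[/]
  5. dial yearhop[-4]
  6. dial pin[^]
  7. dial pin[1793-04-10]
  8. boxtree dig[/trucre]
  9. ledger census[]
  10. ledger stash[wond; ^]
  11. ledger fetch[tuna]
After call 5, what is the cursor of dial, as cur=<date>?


Answer: cur=2066-09-10

Derivation:
>> boxtree expunge(p: /cup)
<< ok
>> dial stepdays(n: 246)
<< 2070-09-10
>> ledger drop(k: wond)
<< 1723-11-01
>> boxtree scanf(p: /)
<< []
>> dial yearhop(n: -4)
<< 2066-09-10
>> dial pin(d: ^)
<< 2066-09-10
>> dial pin(d: 1793-04-10)
<< 1793-04-10
>> boxtree dig(p: /trucre)
<< ok
>> ledger census()
<< 1
>> ledger stash(k: wond, v: ^)
<< nil
>> ledger fetch(k: tuna)
<< 605


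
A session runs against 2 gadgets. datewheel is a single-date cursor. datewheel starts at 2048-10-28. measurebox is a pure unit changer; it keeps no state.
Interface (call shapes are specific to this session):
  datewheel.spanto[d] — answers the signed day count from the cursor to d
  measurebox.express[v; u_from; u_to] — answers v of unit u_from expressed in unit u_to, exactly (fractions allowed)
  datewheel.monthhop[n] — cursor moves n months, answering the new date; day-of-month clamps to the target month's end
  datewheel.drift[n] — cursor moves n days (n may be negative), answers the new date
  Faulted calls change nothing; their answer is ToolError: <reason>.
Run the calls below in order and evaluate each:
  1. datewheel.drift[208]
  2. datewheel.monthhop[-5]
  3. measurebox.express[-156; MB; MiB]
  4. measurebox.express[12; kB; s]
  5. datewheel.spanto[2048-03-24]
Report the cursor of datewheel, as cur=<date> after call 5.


Answer: cur=2048-12-24

Derivation:
! 1. datewheel.drift(n→208) ~> 2049-05-24
! 2. datewheel.monthhop(n→-5) ~> 2048-12-24
! 3. measurebox.express(v→-156, u_from→MB, u_to→MiB) ~> -609375/4096
! 4. measurebox.express(v→12, u_from→kB, u_to→s) ~> ToolError: incompatible units
! 5. datewheel.spanto(d→2048-03-24) ~> -275


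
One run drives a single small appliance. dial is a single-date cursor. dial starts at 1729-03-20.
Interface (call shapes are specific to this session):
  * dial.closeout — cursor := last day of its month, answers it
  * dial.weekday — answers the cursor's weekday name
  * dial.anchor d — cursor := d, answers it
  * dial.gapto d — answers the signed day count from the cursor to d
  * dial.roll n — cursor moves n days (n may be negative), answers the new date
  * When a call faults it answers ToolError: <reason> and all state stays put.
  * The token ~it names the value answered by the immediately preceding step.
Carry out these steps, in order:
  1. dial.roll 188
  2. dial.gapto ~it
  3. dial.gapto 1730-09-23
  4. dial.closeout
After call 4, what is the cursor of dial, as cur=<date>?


Answer: cur=1729-09-30

Derivation:
% roll n→188
[out] 1729-09-24
% gapto d→~it
[out] 0
% gapto d→1730-09-23
[out] 364
% closeout
[out] 1729-09-30


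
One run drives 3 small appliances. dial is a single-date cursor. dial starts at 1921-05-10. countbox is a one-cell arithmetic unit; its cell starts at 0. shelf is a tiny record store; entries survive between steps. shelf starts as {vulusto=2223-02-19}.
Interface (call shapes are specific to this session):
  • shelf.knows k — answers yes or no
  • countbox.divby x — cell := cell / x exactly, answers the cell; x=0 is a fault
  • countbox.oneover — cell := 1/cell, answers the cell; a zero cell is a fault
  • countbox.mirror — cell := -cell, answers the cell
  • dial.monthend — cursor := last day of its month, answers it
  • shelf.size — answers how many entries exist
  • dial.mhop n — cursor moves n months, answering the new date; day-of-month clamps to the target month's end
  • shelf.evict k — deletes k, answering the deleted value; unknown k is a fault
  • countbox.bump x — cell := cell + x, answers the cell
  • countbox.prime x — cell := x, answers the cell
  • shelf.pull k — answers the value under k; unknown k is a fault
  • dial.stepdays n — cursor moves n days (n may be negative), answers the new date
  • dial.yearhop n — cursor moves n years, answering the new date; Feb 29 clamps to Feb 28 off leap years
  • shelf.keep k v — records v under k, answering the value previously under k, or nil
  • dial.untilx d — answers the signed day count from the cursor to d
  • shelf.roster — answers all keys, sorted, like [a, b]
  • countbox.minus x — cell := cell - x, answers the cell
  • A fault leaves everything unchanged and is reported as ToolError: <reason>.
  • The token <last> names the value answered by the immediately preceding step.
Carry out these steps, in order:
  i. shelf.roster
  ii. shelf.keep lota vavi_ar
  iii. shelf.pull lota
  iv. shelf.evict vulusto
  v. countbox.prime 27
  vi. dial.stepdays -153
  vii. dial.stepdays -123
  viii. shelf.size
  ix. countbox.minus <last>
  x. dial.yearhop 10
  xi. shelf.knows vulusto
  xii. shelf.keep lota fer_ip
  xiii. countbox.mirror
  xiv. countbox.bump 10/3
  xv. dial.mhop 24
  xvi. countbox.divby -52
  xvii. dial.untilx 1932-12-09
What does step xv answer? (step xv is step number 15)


Answer: 1932-08-07

Derivation:
// 1. roster() ~> [vulusto]
// 2. keep(k=lota, v=vavi_ar) ~> nil
// 3. pull(k=lota) ~> vavi_ar
// 4. evict(k=vulusto) ~> 2223-02-19
// 5. prime(x=27) ~> 27
// 6. stepdays(n=-153) ~> 1920-12-08
// 7. stepdays(n=-123) ~> 1920-08-07
// 8. size() ~> 1
// 9. minus(x=<last>) ~> 26
// 10. yearhop(n=10) ~> 1930-08-07
// 11. knows(k=vulusto) ~> no
// 12. keep(k=lota, v=fer_ip) ~> vavi_ar
// 13. mirror() ~> -26
// 14. bump(x=10/3) ~> -68/3
// 15. mhop(n=24) ~> 1932-08-07
// 16. divby(x=-52) ~> 17/39
// 17. untilx(d=1932-12-09) ~> 124


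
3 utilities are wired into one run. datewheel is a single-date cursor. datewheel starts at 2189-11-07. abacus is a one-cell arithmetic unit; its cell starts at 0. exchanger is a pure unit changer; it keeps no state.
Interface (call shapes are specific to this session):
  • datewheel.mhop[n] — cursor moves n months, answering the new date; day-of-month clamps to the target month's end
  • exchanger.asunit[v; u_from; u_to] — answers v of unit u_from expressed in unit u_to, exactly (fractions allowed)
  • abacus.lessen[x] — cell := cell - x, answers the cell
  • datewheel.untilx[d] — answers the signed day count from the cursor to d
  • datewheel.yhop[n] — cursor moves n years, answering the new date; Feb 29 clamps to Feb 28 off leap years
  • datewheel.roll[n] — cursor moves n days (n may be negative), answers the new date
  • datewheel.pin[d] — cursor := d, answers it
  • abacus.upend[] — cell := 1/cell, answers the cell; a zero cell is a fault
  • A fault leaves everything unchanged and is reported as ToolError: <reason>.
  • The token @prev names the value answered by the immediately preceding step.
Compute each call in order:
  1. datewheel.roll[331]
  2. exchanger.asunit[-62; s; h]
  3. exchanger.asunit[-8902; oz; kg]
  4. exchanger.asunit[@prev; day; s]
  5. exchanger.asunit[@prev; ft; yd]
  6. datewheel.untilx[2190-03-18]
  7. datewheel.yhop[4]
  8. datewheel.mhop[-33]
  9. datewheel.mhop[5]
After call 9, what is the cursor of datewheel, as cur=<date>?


Answer: cur=2192-06-04

Derivation:
·→ datewheel.roll(n=331)
·← 2190-10-04
·→ exchanger.asunit(v=-62, u_from=s, u_to=h)
·← -31/1800
·→ exchanger.asunit(v=-8902, u_from=oz, u_to=kg)
·← -201893963887/800000000
·→ exchanger.asunit(v=@prev, u_from=day, u_to=s)
·← -5451137024949/250000
·→ exchanger.asunit(v=@prev, u_from=ft, u_to=yd)
·← -1817045674983/250000
·→ datewheel.untilx(d=2190-03-18)
·← -200
·→ datewheel.yhop(n=4)
·← 2194-10-04
·→ datewheel.mhop(n=-33)
·← 2192-01-04
·→ datewheel.mhop(n=5)
·← 2192-06-04


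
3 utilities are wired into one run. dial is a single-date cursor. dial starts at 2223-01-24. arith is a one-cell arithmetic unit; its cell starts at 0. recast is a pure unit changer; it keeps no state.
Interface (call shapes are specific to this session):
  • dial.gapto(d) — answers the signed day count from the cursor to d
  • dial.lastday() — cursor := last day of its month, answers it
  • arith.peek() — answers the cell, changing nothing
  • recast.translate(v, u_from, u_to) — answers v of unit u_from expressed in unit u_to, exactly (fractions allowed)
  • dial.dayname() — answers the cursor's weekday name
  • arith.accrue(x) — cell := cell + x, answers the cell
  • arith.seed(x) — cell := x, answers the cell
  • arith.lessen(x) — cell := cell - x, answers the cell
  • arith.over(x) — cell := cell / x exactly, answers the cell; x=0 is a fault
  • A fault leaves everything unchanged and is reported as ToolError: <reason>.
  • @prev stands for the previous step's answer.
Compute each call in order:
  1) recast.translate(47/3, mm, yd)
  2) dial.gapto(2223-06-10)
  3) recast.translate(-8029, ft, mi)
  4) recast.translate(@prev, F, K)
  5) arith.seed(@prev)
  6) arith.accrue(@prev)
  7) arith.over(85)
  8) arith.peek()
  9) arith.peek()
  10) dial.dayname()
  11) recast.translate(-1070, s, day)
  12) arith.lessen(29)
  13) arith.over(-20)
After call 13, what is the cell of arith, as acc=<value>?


Do: translate[v: 47/3; u_from: mm; u_to: yd]
See: 235/13716
Do: gapto[d: 2223-06-10]
See: 137
Do: translate[v: -8029; u_from: ft; u_to: mi]
See: -8029/5280
Do: translate[v: @prev; u_from: F; u_to: K]
See: 12095143/47520
Do: seed[x: @prev]
See: 12095143/47520
Do: accrue[x: @prev]
See: 12095143/23760
Do: over[x: 85]
See: 711479/118800
Do: peek[]
See: 711479/118800
Do: peek[]
See: 711479/118800
Do: dayname[]
See: Friday
Do: translate[v: -1070; u_from: s; u_to: day]
See: -107/8640
Do: lessen[x: 29]
See: -2733721/118800
Do: over[x: -20]
See: 2733721/2376000

Answer: acc=2733721/2376000


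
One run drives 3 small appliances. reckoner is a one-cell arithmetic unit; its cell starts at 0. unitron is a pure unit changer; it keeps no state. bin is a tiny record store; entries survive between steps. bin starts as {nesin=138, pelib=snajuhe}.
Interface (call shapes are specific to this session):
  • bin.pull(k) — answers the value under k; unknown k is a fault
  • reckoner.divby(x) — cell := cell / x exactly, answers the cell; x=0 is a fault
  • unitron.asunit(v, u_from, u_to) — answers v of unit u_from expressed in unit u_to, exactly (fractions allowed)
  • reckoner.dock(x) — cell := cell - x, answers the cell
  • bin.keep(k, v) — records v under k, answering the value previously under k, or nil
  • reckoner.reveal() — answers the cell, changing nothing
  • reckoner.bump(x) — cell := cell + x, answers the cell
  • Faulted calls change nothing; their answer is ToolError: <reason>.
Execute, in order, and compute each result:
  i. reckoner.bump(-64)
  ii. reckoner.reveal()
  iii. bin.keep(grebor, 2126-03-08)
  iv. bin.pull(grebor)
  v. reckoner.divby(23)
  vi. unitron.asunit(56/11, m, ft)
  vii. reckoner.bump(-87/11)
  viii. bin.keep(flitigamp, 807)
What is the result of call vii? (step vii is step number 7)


Answer: -2705/253

Derivation:
-- 1. reckoner.bump(x='-64') ~> -64
-- 2. reckoner.reveal() ~> -64
-- 3. bin.keep(k='grebor', v='2126-03-08') ~> nil
-- 4. bin.pull(k='grebor') ~> 2126-03-08
-- 5. reckoner.divby(x='23') ~> -64/23
-- 6. unitron.asunit(v='56/11', u_from='m', u_to='ft') ~> 70000/4191
-- 7. reckoner.bump(x='-87/11') ~> -2705/253
-- 8. bin.keep(k='flitigamp', v='807') ~> nil


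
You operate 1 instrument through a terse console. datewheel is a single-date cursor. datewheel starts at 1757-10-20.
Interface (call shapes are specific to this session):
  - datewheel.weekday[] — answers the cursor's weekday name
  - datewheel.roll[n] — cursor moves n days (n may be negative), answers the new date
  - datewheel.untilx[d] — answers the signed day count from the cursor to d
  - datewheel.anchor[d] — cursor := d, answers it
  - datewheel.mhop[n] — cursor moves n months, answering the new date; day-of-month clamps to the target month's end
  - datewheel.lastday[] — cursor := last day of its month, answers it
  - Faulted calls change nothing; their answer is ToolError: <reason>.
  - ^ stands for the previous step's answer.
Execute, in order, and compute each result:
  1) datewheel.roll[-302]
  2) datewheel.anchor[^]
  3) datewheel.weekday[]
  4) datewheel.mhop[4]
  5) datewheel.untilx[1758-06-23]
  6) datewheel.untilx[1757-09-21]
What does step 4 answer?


Do: roll[n: -302]
See: 1756-12-22
Do: anchor[d: ^]
See: 1756-12-22
Do: weekday[]
See: Wednesday
Do: mhop[n: 4]
See: 1757-04-22
Do: untilx[d: 1758-06-23]
See: 427
Do: untilx[d: 1757-09-21]
See: 152

Answer: 1757-04-22


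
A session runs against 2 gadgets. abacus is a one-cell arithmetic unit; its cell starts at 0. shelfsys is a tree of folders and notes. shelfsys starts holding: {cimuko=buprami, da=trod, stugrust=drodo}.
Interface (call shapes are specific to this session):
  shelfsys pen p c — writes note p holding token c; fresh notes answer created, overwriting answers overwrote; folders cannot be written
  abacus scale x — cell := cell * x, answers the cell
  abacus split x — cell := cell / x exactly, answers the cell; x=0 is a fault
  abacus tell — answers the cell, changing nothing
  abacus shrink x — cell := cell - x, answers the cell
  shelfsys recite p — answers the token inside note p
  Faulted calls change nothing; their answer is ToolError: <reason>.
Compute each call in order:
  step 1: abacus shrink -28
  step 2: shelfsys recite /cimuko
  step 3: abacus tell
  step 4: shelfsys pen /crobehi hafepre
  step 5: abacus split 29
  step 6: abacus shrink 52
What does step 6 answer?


Answer: -1480/29

Derivation:
$ abacus shrink x: -28
= 28
$ shelfsys recite p: /cimuko
= buprami
$ abacus tell
= 28
$ shelfsys pen p: /crobehi c: hafepre
= created
$ abacus split x: 29
= 28/29
$ abacus shrink x: 52
= -1480/29


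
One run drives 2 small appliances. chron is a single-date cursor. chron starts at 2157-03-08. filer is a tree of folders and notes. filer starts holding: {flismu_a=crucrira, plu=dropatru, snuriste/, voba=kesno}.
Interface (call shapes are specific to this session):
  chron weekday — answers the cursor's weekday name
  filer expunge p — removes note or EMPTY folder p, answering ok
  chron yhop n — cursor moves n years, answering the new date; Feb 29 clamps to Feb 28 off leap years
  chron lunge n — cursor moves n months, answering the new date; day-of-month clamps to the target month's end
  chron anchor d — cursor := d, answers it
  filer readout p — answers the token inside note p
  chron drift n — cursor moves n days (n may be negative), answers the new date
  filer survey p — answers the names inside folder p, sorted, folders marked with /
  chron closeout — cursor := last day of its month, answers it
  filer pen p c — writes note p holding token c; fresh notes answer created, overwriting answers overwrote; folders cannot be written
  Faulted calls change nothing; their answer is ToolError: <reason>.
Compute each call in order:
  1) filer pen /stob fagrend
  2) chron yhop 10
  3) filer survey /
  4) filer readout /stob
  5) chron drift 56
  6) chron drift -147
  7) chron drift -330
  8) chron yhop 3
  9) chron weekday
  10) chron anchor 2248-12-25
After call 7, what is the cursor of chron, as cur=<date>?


% filer pen p='/stob' c='fagrend'
= created
% chron yhop n='10'
= 2167-03-08
% filer survey p='/'
= [flismu_a, plu, snuriste/, stob, voba]
% filer readout p='/stob'
= fagrend
% chron drift n='56'
= 2167-05-03
% chron drift n='-147'
= 2166-12-07
% chron drift n='-330'
= 2166-01-11
% chron yhop n='3'
= 2169-01-11
% chron weekday
= Wednesday
% chron anchor d='2248-12-25'
= 2248-12-25

Answer: cur=2166-01-11


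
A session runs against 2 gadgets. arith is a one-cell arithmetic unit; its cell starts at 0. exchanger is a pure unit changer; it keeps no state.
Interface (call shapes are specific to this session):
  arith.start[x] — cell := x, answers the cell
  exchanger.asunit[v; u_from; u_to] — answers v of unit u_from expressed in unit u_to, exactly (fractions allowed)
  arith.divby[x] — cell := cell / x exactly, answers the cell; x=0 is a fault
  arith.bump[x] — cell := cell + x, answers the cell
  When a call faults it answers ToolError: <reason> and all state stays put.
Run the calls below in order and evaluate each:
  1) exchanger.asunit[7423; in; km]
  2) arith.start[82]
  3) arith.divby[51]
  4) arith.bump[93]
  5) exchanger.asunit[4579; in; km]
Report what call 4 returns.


! exchanger.asunit(v='7423', u_from='in', u_to='km') : 942721/5000000
! arith.start(x='82') : 82
! arith.divby(x='51') : 82/51
! arith.bump(x='93') : 4825/51
! exchanger.asunit(v='4579', u_from='in', u_to='km') : 581533/5000000

Answer: 4825/51


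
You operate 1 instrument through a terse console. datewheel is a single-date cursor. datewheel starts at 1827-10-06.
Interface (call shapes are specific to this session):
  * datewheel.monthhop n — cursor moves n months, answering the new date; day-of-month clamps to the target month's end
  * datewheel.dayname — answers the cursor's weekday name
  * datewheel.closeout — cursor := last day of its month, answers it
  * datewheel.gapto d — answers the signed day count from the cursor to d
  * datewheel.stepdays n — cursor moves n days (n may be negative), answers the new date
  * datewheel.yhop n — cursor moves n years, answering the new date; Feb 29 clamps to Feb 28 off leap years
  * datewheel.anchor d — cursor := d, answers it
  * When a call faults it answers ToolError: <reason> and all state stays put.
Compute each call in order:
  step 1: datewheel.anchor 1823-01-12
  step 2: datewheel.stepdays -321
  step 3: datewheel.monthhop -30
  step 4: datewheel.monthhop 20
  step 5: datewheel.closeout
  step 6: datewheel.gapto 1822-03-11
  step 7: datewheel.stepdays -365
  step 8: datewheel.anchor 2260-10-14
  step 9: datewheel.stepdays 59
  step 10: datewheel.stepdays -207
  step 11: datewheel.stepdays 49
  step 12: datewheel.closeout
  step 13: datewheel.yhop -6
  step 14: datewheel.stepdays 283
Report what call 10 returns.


Answer: 2260-05-19

Derivation:
;; datewheel.anchor(d→1823-01-12) ~> 1823-01-12
;; datewheel.stepdays(n→-321) ~> 1822-02-25
;; datewheel.monthhop(n→-30) ~> 1819-08-25
;; datewheel.monthhop(n→20) ~> 1821-04-25
;; datewheel.closeout() ~> 1821-04-30
;; datewheel.gapto(d→1822-03-11) ~> 315
;; datewheel.stepdays(n→-365) ~> 1820-04-30
;; datewheel.anchor(d→2260-10-14) ~> 2260-10-14
;; datewheel.stepdays(n→59) ~> 2260-12-12
;; datewheel.stepdays(n→-207) ~> 2260-05-19
;; datewheel.stepdays(n→49) ~> 2260-07-07
;; datewheel.closeout() ~> 2260-07-31
;; datewheel.yhop(n→-6) ~> 2254-07-31
;; datewheel.stepdays(n→283) ~> 2255-05-10


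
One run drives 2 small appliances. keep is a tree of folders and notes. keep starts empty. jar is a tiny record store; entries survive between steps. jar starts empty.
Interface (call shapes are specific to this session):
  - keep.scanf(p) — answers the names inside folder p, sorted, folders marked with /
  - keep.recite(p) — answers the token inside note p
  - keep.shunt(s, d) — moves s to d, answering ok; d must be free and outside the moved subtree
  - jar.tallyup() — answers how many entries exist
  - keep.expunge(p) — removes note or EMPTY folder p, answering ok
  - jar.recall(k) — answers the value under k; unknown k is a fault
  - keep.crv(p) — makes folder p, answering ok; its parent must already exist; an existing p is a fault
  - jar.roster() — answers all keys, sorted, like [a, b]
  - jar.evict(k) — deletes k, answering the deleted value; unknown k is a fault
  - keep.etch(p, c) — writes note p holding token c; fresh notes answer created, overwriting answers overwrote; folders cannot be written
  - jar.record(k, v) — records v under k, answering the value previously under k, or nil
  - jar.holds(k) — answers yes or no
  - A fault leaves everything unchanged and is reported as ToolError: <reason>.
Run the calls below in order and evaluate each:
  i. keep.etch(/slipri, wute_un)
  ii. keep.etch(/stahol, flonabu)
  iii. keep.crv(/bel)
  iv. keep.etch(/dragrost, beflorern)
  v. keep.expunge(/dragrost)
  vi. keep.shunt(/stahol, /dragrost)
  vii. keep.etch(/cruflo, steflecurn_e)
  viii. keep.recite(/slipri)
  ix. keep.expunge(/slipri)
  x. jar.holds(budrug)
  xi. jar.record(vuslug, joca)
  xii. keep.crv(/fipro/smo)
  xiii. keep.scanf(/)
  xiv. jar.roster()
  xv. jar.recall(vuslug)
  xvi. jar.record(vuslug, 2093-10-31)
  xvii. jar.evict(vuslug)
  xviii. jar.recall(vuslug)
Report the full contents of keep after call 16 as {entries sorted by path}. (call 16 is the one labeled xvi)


Answer: {bel/, cruflo=steflecurn_e, dragrost=flonabu}

Derivation:
Then keep.etch(p→/slipri, c→wute_un): created.
Next I call keep.etch(p→/stahol, c→flonabu), and see created.
Then keep.crv(p→/bel), → ok.
Then keep.etch(p→/dragrost, c→beflorern), giving created.
Calling keep.expunge(p→/dragrost), giving ok.
Now I run keep.shunt(s→/stahol, d→/dragrost), → ok.
Next I call keep.etch(p→/cruflo, c→steflecurn_e), → created.
I invoke keep.recite(p→/slipri), giving wute_un.
I invoke keep.expunge(p→/slipri), giving ok.
I try jar.holds(k→budrug): no.
Next I call jar.record(k→vuslug, v→joca), and see nil.
I run keep.crv(p→/fipro/smo), → ToolError: no parent.
Now I run keep.scanf(p→/), and see [bel/, cruflo, dragrost].
Invoking jar.roster, giving [vuslug].
I use jar.recall(k→vuslug), and see joca.
I use jar.record(k→vuslug, v→2093-10-31), and observe joca.
I call jar.evict(k→vuslug), and observe 2093-10-31.
I use jar.recall(k→vuslug), which returns ToolError: no such key vuslug.


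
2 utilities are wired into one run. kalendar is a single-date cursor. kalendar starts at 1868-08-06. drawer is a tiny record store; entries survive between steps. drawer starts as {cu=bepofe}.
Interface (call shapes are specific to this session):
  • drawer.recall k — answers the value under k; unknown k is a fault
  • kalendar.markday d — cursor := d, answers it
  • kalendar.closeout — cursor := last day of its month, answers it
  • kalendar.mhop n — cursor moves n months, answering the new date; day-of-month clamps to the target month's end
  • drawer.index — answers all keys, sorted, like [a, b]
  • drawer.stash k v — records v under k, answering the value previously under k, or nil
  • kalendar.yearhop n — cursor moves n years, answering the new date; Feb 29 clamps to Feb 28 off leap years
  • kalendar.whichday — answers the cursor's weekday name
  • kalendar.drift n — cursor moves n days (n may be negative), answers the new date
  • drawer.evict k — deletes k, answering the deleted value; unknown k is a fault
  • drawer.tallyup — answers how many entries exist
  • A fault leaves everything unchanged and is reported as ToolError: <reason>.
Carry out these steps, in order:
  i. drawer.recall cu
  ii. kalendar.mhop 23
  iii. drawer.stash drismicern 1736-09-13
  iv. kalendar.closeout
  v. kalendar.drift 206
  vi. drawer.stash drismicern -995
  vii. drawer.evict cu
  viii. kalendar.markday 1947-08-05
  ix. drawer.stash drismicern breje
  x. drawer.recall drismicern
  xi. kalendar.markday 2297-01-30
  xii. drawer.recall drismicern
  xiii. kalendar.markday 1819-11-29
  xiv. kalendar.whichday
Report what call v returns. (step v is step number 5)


;; drawer.recall(cu) ~> bepofe
;; kalendar.mhop(23) ~> 1870-07-06
;; drawer.stash(drismicern, 1736-09-13) ~> nil
;; kalendar.closeout() ~> 1870-07-31
;; kalendar.drift(206) ~> 1871-02-22
;; drawer.stash(drismicern, -995) ~> 1736-09-13
;; drawer.evict(cu) ~> bepofe
;; kalendar.markday(1947-08-05) ~> 1947-08-05
;; drawer.stash(drismicern, breje) ~> -995
;; drawer.recall(drismicern) ~> breje
;; kalendar.markday(2297-01-30) ~> 2297-01-30
;; drawer.recall(drismicern) ~> breje
;; kalendar.markday(1819-11-29) ~> 1819-11-29
;; kalendar.whichday() ~> Monday

Answer: 1871-02-22


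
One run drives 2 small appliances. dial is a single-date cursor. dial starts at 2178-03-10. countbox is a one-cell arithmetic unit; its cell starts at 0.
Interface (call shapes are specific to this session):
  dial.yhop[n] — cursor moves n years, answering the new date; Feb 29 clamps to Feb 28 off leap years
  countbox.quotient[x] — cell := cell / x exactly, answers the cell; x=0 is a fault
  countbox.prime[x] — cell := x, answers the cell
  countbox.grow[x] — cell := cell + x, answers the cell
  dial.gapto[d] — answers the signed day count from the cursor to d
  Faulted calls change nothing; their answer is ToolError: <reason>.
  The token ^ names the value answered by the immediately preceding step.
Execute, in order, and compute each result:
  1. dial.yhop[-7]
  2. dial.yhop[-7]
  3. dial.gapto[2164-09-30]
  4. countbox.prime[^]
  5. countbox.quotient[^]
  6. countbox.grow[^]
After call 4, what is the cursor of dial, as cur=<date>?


# 1. dial.yhop(n='-7') ~> 2171-03-10
# 2. dial.yhop(n='-7') ~> 2164-03-10
# 3. dial.gapto(d='2164-09-30') ~> 204
# 4. countbox.prime(x='^') ~> 204
# 5. countbox.quotient(x='^') ~> 1
# 6. countbox.grow(x='^') ~> 2

Answer: cur=2164-03-10


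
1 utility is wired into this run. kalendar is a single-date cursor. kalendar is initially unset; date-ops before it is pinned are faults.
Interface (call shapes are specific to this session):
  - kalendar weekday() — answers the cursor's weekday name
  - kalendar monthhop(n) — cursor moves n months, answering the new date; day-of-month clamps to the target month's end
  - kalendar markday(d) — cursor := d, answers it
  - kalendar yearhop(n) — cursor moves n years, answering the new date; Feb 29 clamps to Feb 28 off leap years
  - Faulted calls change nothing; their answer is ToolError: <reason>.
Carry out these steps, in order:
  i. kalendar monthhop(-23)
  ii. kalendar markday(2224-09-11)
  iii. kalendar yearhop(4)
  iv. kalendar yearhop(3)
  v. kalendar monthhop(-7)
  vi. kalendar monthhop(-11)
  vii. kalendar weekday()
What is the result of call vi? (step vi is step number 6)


Answer: 2230-03-11

Derivation:
·→ kalendar monthhop(n→-23)
·← ToolError: no date set
·→ kalendar markday(d→2224-09-11)
·← 2224-09-11
·→ kalendar yearhop(n→4)
·← 2228-09-11
·→ kalendar yearhop(n→3)
·← 2231-09-11
·→ kalendar monthhop(n→-7)
·← 2231-02-11
·→ kalendar monthhop(n→-11)
·← 2230-03-11
·→ kalendar weekday()
·← Thursday


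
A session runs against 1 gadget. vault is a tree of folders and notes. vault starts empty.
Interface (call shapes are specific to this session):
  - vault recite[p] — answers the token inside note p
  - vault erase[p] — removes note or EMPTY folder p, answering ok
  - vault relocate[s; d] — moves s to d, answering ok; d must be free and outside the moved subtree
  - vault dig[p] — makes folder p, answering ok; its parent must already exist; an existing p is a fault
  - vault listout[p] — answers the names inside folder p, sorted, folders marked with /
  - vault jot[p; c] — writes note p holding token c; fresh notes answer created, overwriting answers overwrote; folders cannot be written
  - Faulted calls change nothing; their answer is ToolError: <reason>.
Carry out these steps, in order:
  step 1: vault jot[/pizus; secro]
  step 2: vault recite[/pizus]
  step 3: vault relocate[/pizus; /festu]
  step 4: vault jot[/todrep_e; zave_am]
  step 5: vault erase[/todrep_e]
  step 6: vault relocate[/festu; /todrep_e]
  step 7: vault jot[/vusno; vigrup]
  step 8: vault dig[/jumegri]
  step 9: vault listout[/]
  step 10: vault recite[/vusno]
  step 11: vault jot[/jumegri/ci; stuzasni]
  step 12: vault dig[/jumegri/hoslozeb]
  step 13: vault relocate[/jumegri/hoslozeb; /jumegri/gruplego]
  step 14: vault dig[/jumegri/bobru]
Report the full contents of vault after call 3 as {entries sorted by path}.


~$ vault jot p=/pizus c=secro
= created
~$ vault recite p=/pizus
= secro
~$ vault relocate s=/pizus d=/festu
= ok
~$ vault jot p=/todrep_e c=zave_am
= created
~$ vault erase p=/todrep_e
= ok
~$ vault relocate s=/festu d=/todrep_e
= ok
~$ vault jot p=/vusno c=vigrup
= created
~$ vault dig p=/jumegri
= ok
~$ vault listout p=/
= [jumegri/, todrep_e, vusno]
~$ vault recite p=/vusno
= vigrup
~$ vault jot p=/jumegri/ci c=stuzasni
= created
~$ vault dig p=/jumegri/hoslozeb
= ok
~$ vault relocate s=/jumegri/hoslozeb d=/jumegri/gruplego
= ok
~$ vault dig p=/jumegri/bobru
= ok

Answer: {festu=secro}


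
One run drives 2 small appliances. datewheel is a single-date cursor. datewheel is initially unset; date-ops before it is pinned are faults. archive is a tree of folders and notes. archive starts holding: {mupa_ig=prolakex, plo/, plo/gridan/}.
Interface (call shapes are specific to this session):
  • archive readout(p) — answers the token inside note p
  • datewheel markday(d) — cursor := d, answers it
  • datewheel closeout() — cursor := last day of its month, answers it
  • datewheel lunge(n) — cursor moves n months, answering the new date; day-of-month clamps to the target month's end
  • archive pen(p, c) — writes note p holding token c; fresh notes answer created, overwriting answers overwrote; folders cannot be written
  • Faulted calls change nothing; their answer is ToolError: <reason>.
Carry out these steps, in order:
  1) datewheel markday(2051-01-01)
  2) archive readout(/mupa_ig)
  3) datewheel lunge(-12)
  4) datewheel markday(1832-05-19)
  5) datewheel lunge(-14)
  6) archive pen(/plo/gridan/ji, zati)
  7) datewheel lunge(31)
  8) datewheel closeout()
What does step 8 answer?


·→ datewheel markday(d: 2051-01-01)
·← 2051-01-01
·→ archive readout(p: /mupa_ig)
·← prolakex
·→ datewheel lunge(n: -12)
·← 2050-01-01
·→ datewheel markday(d: 1832-05-19)
·← 1832-05-19
·→ datewheel lunge(n: -14)
·← 1831-03-19
·→ archive pen(p: /plo/gridan/ji, c: zati)
·← created
·→ datewheel lunge(n: 31)
·← 1833-10-19
·→ datewheel closeout()
·← 1833-10-31

Answer: 1833-10-31


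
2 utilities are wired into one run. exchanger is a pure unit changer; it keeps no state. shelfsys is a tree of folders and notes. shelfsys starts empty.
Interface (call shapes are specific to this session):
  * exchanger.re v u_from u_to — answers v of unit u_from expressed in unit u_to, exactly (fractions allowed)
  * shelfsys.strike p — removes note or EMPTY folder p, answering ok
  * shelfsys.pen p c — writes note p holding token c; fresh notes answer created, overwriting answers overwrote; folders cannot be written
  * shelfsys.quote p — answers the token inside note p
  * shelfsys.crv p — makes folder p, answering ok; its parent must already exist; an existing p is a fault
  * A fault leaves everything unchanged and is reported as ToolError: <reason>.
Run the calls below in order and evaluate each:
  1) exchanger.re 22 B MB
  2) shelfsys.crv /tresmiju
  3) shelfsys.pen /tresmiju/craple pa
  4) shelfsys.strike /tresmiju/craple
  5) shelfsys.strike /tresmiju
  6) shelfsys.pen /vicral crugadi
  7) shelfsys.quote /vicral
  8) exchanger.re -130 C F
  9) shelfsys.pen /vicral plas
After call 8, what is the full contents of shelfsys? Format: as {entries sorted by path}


Answer: {vicral=crugadi}

Derivation:
Calling exchanger.re passing v='22', u_from='B', u_to='MB': 11/500000.
Using shelfsys.crv passing p='/tresmiju', yielding ok.
Now I run shelfsys.pen passing p='/tresmiju/craple', c='pa', — result: created.
I use shelfsys.strike passing p='/tresmiju/craple': ok.
Next I call shelfsys.strike passing p='/tresmiju', → ok.
I try shelfsys.pen passing p='/vicral', c='crugadi', yielding created.
Invoking shelfsys.quote passing p='/vicral', yielding crugadi.
Invoking exchanger.re passing v='-130', u_from='C', u_to='F', → -202.
Calling shelfsys.pen passing p='/vicral', c='plas', and see overwrote.


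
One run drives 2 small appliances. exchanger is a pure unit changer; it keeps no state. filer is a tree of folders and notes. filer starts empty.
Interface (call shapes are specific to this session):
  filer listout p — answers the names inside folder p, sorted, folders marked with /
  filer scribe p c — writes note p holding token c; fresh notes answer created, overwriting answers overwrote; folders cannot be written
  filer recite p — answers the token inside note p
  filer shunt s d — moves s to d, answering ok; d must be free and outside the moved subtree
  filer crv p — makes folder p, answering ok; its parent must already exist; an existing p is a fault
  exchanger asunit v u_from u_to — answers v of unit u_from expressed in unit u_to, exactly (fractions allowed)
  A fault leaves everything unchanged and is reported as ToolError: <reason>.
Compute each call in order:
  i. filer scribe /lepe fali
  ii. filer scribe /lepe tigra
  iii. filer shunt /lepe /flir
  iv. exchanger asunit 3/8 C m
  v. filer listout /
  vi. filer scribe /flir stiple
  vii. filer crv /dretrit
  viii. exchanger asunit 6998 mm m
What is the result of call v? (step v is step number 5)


-- filer scribe(p=/lepe, c=fali) => created
-- filer scribe(p=/lepe, c=tigra) => overwrote
-- filer shunt(s=/lepe, d=/flir) => ok
-- exchanger asunit(v=3/8, u_from=C, u_to=m) => ToolError: incompatible units
-- filer listout(p=/) => [flir]
-- filer scribe(p=/flir, c=stiple) => overwrote
-- filer crv(p=/dretrit) => ok
-- exchanger asunit(v=6998, u_from=mm, u_to=m) => 3499/500

Answer: [flir]


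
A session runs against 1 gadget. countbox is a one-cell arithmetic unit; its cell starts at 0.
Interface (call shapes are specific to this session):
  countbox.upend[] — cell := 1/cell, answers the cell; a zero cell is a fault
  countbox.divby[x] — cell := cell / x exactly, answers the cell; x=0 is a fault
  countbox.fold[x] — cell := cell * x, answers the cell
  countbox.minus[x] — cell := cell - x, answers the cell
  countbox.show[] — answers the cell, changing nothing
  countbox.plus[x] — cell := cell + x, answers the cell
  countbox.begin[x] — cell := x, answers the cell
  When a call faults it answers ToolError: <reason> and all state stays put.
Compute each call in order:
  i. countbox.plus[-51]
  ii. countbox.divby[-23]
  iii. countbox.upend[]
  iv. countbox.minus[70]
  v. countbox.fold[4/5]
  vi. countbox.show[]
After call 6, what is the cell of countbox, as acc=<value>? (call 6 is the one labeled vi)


Answer: acc=-14188/255

Derivation:
;; 1. countbox.plus(-51) : -51
;; 2. countbox.divby(-23) : 51/23
;; 3. countbox.upend() : 23/51
;; 4. countbox.minus(70) : -3547/51
;; 5. countbox.fold(4/5) : -14188/255
;; 6. countbox.show() : -14188/255


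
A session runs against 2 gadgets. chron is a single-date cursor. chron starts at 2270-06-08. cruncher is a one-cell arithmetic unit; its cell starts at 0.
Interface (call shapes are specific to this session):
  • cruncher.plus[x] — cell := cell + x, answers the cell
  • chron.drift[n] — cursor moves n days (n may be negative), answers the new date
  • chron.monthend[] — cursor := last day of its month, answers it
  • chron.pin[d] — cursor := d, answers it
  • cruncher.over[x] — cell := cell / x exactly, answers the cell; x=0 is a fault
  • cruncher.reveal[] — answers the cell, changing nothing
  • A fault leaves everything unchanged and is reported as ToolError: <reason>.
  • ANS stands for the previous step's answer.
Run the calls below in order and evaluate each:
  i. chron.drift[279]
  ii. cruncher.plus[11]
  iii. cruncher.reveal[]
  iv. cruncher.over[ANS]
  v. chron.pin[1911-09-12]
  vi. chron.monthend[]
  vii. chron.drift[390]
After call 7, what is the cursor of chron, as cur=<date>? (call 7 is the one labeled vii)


$ chron.drift n='279'
  2271-03-14
$ cruncher.plus x='11'
  11
$ cruncher.reveal
  11
$ cruncher.over x='ANS'
  1
$ chron.pin d='1911-09-12'
  1911-09-12
$ chron.monthend
  1911-09-30
$ chron.drift n='390'
  1912-10-24

Answer: cur=1912-10-24


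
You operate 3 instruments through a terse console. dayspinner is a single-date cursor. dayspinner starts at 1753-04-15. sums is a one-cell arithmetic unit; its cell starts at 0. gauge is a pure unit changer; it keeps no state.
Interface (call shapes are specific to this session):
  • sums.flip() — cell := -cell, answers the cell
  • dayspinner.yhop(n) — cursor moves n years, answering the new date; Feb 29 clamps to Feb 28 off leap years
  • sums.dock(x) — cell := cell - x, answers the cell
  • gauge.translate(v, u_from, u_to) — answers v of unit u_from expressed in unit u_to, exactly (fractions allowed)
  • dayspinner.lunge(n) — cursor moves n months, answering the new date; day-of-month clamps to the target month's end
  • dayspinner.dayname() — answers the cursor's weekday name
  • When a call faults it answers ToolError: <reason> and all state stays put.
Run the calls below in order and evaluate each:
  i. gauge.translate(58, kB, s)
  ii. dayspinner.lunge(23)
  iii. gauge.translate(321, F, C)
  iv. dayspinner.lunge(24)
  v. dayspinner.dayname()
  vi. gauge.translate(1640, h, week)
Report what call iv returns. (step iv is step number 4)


Answer: 1757-03-15

Derivation:
>> gauge.translate(58, kB, s)
<< ToolError: incompatible units
>> dayspinner.lunge(23)
<< 1755-03-15
>> gauge.translate(321, F, C)
<< 1445/9
>> dayspinner.lunge(24)
<< 1757-03-15
>> dayspinner.dayname()
<< Tuesday
>> gauge.translate(1640, h, week)
<< 205/21


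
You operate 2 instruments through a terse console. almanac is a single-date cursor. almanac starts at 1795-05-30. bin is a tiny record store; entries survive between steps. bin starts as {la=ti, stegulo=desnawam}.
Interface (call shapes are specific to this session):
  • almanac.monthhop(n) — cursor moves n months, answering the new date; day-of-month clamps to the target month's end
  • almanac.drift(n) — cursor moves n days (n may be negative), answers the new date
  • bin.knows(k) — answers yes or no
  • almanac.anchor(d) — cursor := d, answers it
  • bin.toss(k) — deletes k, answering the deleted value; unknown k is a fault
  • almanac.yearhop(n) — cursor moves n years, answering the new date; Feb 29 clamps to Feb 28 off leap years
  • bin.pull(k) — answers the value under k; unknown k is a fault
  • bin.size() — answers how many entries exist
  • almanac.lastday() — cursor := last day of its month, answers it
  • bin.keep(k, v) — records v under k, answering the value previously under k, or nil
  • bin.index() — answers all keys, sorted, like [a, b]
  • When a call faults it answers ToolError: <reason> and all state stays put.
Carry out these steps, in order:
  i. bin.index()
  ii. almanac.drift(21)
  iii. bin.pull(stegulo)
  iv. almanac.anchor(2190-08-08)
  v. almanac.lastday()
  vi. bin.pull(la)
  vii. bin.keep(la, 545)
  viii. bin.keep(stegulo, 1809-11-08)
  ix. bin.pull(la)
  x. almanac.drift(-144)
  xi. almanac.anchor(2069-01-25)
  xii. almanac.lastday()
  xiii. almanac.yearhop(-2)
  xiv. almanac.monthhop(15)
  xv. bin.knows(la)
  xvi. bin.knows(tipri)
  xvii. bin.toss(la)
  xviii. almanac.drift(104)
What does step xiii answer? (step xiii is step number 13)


[in] bin.index
= [la, stegulo]
[in] almanac.drift 21
= 1795-06-20
[in] bin.pull stegulo
= desnawam
[in] almanac.anchor 2190-08-08
= 2190-08-08
[in] almanac.lastday
= 2190-08-31
[in] bin.pull la
= ti
[in] bin.keep la 545
= ti
[in] bin.keep stegulo 1809-11-08
= desnawam
[in] bin.pull la
= 545
[in] almanac.drift -144
= 2190-04-09
[in] almanac.anchor 2069-01-25
= 2069-01-25
[in] almanac.lastday
= 2069-01-31
[in] almanac.yearhop -2
= 2067-01-31
[in] almanac.monthhop 15
= 2068-04-30
[in] bin.knows la
= yes
[in] bin.knows tipri
= no
[in] bin.toss la
= 545
[in] almanac.drift 104
= 2068-08-12

Answer: 2067-01-31
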